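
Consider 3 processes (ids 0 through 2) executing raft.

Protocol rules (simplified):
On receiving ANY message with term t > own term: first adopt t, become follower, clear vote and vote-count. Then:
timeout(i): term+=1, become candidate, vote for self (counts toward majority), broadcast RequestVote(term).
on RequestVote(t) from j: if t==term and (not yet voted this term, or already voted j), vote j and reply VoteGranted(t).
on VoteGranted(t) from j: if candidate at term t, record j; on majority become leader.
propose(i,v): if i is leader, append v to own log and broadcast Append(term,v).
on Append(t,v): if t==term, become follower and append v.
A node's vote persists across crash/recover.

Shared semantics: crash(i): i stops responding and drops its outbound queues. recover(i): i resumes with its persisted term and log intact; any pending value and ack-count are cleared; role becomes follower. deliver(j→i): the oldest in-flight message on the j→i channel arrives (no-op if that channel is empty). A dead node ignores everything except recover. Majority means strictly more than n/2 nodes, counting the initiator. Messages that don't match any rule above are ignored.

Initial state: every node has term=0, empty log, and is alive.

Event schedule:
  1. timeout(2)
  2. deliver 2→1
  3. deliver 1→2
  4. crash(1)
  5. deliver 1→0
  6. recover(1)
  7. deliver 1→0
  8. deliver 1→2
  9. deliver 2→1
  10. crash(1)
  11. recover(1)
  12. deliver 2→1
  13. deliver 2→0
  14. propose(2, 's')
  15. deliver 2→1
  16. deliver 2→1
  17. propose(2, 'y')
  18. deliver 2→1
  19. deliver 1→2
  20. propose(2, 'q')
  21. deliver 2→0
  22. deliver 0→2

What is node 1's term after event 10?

1

after 1 — timeout(2): n2:cand/t1/[-]
after 2 — deliver 2→1: n1:foll/t1/[-]
after 3 — deliver 1→2: n2:lead/t1/[-]
after 4 — crash(1): n1:✗foll/t1/[-]
after 5 — deliver 1→0: ·
after 6 — recover(1): n1:foll/t1/[-]
after 7 — deliver 1→0: ·
after 8 — deliver 1→2: ·
after 9 — deliver 2→1: ·
after 10 — crash(1): n1:✗foll/t1/[-]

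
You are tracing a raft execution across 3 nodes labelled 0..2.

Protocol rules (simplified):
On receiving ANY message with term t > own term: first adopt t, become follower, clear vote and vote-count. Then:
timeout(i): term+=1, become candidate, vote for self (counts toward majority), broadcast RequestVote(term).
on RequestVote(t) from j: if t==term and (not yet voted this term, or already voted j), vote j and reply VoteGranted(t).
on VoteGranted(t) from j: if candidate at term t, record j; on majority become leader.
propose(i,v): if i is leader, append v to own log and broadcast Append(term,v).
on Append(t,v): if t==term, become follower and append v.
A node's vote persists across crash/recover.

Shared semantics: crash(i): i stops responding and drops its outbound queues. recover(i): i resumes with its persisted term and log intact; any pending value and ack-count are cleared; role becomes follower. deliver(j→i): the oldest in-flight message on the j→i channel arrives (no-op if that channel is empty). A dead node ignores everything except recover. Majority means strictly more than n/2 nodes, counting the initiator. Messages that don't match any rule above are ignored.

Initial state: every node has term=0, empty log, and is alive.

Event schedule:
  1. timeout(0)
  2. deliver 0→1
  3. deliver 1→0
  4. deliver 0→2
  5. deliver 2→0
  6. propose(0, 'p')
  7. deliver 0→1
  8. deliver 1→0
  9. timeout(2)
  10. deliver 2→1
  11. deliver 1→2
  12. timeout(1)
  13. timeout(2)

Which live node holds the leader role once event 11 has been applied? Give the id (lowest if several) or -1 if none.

after 1 — timeout(0): n0:cand/t1/[-]
after 2 — deliver 0→1: n1:foll/t1/[-]
after 3 — deliver 1→0: n0:lead/t1/[-]
after 4 — deliver 0→2: n2:foll/t1/[-]
after 5 — deliver 2→0: ·
after 6 — propose(0,'p'): n0:lead/t1/[p]
after 7 — deliver 0→1: n1:foll/t1/[p]
after 8 — deliver 1→0: ·
after 9 — timeout(2): n2:cand/t2/[-]
after 10 — deliver 2→1: n1:foll/t2/[p]
after 11 — deliver 1→2: n2:lead/t2/[-]

0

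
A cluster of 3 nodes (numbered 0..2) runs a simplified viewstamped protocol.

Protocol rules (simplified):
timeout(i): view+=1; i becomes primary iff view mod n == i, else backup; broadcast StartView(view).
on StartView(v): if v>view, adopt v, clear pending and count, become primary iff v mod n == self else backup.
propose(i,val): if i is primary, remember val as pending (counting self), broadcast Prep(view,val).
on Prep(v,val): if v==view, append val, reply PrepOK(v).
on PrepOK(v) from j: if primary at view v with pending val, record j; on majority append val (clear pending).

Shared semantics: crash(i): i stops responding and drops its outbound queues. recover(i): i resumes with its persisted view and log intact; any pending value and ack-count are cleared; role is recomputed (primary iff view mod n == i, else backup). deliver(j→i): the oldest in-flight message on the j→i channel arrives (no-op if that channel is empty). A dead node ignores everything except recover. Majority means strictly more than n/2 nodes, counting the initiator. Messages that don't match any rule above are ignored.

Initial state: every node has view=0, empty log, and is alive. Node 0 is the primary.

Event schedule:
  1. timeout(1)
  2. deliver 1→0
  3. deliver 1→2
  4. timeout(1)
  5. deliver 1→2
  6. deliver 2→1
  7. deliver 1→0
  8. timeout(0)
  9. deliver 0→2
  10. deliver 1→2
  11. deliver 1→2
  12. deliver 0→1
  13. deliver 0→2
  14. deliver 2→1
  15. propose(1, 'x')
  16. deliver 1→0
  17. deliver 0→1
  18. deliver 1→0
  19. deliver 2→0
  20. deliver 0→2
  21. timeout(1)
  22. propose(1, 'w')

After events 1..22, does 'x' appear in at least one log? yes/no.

no

1. timeout(1):  <1:prim v1 ->
2. deliver 1→0:  <0:back v1 ->
3. deliver 1→2:  <2:back v1 ->
4. timeout(1):  <1:back v2 ->
5. deliver 1→2:  <2:prim v2 ->
6. deliver 2→1:  nop
7. deliver 1→0:  <0:back v2 ->
8. timeout(0):  <0:prim v3 ->
9. deliver 0→2:  <2:back v3 ->
10. deliver 1→2:  nop
11. deliver 1→2:  nop
12. deliver 0→1:  <1:back v3 ->
13. deliver 0→2:  nop
14. deliver 2→1:  nop
15. propose(1,'x'):  nop
16. deliver 1→0:  nop
17. deliver 0→1:  nop
18. deliver 1→0:  nop
19. deliver 2→0:  nop
20. deliver 0→2:  nop
21. timeout(1):  <1:prim v4 ->
22. propose(1,'w'):  nop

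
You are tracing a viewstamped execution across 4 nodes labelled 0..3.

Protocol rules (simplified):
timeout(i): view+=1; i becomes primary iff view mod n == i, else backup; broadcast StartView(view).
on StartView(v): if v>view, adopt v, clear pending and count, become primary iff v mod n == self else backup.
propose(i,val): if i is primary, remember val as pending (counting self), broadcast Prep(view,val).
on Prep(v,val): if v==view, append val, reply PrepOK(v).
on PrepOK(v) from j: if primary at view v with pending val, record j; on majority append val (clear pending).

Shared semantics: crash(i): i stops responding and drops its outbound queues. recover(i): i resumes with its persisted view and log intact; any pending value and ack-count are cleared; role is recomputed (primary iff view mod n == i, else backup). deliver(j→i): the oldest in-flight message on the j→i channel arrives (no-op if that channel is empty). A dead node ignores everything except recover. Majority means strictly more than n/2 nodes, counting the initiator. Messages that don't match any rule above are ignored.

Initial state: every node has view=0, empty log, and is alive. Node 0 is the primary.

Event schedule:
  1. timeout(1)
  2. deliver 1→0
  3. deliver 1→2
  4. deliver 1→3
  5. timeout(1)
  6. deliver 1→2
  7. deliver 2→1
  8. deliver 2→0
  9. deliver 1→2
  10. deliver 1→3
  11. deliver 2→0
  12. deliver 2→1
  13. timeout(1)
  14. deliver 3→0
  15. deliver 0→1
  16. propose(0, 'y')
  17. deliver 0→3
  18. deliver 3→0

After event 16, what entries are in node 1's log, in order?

e1 timeout(1): 1[prim,v=1,-]
e2 deliver 1→0: 0[back,v=1,-]
e3 deliver 1→2: 2[back,v=1,-]
e4 deliver 1→3: 3[back,v=1,-]
e5 timeout(1): 1[back,v=2,-]
e6 deliver 1→2: 2[prim,v=2,-]
e7 deliver 2→1: ·
e8 deliver 2→0: ·
e9 deliver 1→2: ·
e10 deliver 1→3: 3[back,v=2,-]
e11 deliver 2→0: ·
e12 deliver 2→1: ·
e13 timeout(1): 1[back,v=3,-]
e14 deliver 3→0: ·
e15 deliver 0→1: ·
e16 propose(0,'y'): ·

empty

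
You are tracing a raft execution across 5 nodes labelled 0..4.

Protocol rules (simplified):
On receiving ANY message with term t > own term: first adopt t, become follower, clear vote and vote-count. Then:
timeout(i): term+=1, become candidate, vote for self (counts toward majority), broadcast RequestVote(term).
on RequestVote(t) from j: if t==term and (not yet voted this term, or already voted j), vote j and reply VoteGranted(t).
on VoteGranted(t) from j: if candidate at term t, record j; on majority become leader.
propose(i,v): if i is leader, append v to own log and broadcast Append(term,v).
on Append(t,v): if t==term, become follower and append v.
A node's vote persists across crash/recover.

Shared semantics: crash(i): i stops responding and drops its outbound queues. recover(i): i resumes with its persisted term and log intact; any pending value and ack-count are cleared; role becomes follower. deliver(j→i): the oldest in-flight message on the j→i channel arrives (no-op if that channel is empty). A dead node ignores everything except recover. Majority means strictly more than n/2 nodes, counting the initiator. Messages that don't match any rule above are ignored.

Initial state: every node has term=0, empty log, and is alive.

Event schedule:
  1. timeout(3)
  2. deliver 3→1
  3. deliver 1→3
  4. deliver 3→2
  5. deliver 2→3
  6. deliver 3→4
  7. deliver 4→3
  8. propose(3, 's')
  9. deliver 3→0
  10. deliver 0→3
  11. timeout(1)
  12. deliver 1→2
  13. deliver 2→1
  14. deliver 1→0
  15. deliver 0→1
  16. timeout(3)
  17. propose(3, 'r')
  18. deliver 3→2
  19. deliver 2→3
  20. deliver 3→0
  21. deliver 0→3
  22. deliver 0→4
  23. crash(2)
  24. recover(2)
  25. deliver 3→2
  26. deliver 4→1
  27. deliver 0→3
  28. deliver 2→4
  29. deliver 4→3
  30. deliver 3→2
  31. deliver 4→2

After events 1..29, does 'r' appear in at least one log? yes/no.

no

[1] timeout(3) → N3(cand t1 [-])
[2] deliver 3→1 → N1(foll t1 [-])
[3] deliver 1→3 → ∅
[4] deliver 3→2 → N2(foll t1 [-])
[5] deliver 2→3 → N3(lead t1 [-])
[6] deliver 3→4 → N4(foll t1 [-])
[7] deliver 4→3 → ∅
[8] propose(3,'s') → N3(lead t1 [s])
[9] deliver 3→0 → N0(foll t1 [-])
[10] deliver 0→3 → ∅
[11] timeout(1) → N1(cand t2 [-])
[12] deliver 1→2 → N2(foll t2 [-])
[13] deliver 2→1 → ∅
[14] deliver 1→0 → N0(foll t2 [-])
[15] deliver 0→1 → N1(lead t2 [-])
[16] timeout(3) → N3(cand t2 [s])
[17] propose(3,'r') → ∅
[18] deliver 3→2 → ∅
[19] deliver 2→3 → ∅
[20] deliver 3→0 → ∅
[21] deliver 0→3 → ∅
[22] deliver 0→4 → ∅
[23] crash(2) → N2(✗foll t2 [-])
[24] recover(2) → N2(foll t2 [-])
[25] deliver 3→2 → ∅
[26] deliver 4→1 → ∅
[27] deliver 0→3 → ∅
[28] deliver 2→4 → ∅
[29] deliver 4→3 → ∅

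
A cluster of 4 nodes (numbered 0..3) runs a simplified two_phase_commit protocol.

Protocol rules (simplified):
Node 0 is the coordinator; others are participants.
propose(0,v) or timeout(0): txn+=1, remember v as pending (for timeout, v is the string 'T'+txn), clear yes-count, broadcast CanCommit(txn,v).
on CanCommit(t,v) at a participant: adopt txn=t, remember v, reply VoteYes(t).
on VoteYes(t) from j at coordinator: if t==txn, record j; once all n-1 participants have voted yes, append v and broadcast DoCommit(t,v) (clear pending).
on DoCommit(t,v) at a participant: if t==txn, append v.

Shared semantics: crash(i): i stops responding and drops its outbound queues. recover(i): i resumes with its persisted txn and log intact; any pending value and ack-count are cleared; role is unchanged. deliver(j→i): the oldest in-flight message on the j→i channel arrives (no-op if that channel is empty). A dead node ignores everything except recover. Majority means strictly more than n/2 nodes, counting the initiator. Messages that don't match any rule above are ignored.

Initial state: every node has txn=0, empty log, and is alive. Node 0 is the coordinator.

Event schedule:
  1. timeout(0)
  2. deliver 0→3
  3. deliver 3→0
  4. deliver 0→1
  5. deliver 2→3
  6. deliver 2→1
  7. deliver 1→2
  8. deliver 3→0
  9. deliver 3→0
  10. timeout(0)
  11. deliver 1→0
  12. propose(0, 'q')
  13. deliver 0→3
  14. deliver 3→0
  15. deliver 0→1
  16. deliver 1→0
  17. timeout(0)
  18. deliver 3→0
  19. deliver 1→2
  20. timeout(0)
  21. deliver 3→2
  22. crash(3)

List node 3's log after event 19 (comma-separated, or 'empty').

empty

1. timeout(0):  <0:coor t1 ->
2. deliver 0→3:  <3:part t1 ->
3. deliver 3→0:  nop
4. deliver 0→1:  <1:part t1 ->
5. deliver 2→3:  nop
6. deliver 2→1:  nop
7. deliver 1→2:  nop
8. deliver 3→0:  nop
9. deliver 3→0:  nop
10. timeout(0):  <0:coor t2 ->
11. deliver 1→0:  nop
12. propose(0,'q'):  <0:coor t3 ->
13. deliver 0→3:  <3:part t2 ->
14. deliver 3→0:  nop
15. deliver 0→1:  <1:part t2 ->
16. deliver 1→0:  nop
17. timeout(0):  <0:coor t4 ->
18. deliver 3→0:  nop
19. deliver 1→2:  nop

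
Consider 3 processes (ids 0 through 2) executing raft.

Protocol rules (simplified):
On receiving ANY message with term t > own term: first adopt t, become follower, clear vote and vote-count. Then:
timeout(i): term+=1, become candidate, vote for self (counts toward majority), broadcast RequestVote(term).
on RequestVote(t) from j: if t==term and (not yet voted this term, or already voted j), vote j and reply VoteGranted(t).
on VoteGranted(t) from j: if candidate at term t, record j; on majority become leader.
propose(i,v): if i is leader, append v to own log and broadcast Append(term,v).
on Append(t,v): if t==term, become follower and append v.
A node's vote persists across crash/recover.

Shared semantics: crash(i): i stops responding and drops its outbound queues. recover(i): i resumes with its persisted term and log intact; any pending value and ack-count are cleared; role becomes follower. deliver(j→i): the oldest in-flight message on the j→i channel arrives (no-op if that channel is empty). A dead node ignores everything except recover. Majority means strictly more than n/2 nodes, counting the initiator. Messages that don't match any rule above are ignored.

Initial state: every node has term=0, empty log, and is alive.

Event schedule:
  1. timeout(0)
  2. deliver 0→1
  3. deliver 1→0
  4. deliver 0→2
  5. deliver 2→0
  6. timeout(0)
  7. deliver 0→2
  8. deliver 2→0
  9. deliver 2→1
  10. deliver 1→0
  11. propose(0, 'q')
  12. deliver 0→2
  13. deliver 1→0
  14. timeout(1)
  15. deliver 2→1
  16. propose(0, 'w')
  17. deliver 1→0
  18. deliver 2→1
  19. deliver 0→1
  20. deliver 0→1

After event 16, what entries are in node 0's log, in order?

q,w

step 1 timeout(0): 0={cand,t=1,log=-}
step 2 deliver 0→1: 1={foll,t=1,log=-}
step 3 deliver 1→0: 0={lead,t=1,log=-}
step 4 deliver 0→2: 2={foll,t=1,log=-}
step 5 deliver 2→0: —
step 6 timeout(0): 0={cand,t=2,log=-}
step 7 deliver 0→2: 2={foll,t=2,log=-}
step 8 deliver 2→0: 0={lead,t=2,log=-}
step 9 deliver 2→1: —
step 10 deliver 1→0: —
step 11 propose(0,'q'): 0={lead,t=2,log=q}
step 12 deliver 0→2: 2={foll,t=2,log=q}
step 13 deliver 1→0: —
step 14 timeout(1): 1={cand,t=2,log=-}
step 15 deliver 2→1: —
step 16 propose(0,'w'): 0={lead,t=2,log=q,w}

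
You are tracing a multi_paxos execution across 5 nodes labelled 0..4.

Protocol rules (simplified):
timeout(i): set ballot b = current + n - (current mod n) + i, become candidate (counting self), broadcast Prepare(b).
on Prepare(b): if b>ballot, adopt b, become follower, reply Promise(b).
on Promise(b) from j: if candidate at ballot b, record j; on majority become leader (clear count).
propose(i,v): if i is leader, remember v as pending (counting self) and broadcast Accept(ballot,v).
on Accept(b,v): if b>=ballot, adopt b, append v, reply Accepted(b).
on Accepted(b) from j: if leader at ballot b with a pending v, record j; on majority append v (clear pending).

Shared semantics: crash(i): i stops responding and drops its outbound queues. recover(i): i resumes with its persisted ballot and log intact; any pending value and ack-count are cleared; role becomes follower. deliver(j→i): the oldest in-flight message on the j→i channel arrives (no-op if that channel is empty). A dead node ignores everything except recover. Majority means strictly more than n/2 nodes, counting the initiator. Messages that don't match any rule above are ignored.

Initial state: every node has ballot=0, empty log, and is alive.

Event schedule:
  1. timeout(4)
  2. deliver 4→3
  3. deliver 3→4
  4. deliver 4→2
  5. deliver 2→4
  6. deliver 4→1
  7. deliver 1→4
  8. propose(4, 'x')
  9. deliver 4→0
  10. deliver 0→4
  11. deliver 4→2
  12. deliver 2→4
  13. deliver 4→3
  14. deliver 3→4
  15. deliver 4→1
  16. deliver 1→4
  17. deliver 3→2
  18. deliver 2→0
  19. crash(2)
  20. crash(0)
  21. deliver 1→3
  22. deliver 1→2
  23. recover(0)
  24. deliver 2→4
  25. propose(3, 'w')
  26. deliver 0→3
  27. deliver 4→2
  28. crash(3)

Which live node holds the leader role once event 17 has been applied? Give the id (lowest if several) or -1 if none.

e1 timeout(4): 4[cand,b=9,-]
e2 deliver 4→3: 3[foll,b=9,-]
e3 deliver 3→4: ·
e4 deliver 4→2: 2[foll,b=9,-]
e5 deliver 2→4: 4[lead,b=9,-]
e6 deliver 4→1: 1[foll,b=9,-]
e7 deliver 1→4: ·
e8 propose(4,'x'): ·
e9 deliver 4→0: 0[foll,b=9,-]
e10 deliver 0→4: ·
e11 deliver 4→2: 2[foll,b=9,x]
e12 deliver 2→4: ·
e13 deliver 4→3: 3[foll,b=9,x]
e14 deliver 3→4: 4[lead,b=9,x]
e15 deliver 4→1: 1[foll,b=9,x]
e16 deliver 1→4: ·
e17 deliver 3→2: ·

4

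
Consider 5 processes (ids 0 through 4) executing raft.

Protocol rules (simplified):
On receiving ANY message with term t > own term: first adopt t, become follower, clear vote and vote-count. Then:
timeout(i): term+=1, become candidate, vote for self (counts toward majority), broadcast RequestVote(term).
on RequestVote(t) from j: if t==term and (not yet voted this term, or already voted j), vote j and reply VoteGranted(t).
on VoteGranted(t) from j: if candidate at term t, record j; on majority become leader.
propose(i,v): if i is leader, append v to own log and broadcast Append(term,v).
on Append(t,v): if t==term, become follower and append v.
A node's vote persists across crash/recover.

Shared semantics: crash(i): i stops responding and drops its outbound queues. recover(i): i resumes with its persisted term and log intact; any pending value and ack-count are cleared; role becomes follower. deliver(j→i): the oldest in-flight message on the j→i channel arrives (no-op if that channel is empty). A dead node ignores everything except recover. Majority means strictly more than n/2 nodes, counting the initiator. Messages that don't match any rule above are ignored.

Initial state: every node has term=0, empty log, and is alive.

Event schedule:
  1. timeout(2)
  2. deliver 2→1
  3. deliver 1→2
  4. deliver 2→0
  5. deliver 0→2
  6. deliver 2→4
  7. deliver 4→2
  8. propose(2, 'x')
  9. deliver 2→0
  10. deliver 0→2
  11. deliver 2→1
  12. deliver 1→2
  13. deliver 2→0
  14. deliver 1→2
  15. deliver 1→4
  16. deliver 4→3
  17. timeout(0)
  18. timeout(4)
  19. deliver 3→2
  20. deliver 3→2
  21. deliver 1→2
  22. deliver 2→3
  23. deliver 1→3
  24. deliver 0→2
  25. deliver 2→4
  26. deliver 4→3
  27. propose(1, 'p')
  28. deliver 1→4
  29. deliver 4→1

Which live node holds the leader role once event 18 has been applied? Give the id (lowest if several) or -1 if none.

[1] timeout(2) → N2(cand t1 [-])
[2] deliver 2→1 → N1(foll t1 [-])
[3] deliver 1→2 → ∅
[4] deliver 2→0 → N0(foll t1 [-])
[5] deliver 0→2 → N2(lead t1 [-])
[6] deliver 2→4 → N4(foll t1 [-])
[7] deliver 4→2 → ∅
[8] propose(2,'x') → N2(lead t1 [x])
[9] deliver 2→0 → N0(foll t1 [x])
[10] deliver 0→2 → ∅
[11] deliver 2→1 → N1(foll t1 [x])
[12] deliver 1→2 → ∅
[13] deliver 2→0 → ∅
[14] deliver 1→2 → ∅
[15] deliver 1→4 → ∅
[16] deliver 4→3 → ∅
[17] timeout(0) → N0(cand t2 [x])
[18] timeout(4) → N4(cand t2 [-])

2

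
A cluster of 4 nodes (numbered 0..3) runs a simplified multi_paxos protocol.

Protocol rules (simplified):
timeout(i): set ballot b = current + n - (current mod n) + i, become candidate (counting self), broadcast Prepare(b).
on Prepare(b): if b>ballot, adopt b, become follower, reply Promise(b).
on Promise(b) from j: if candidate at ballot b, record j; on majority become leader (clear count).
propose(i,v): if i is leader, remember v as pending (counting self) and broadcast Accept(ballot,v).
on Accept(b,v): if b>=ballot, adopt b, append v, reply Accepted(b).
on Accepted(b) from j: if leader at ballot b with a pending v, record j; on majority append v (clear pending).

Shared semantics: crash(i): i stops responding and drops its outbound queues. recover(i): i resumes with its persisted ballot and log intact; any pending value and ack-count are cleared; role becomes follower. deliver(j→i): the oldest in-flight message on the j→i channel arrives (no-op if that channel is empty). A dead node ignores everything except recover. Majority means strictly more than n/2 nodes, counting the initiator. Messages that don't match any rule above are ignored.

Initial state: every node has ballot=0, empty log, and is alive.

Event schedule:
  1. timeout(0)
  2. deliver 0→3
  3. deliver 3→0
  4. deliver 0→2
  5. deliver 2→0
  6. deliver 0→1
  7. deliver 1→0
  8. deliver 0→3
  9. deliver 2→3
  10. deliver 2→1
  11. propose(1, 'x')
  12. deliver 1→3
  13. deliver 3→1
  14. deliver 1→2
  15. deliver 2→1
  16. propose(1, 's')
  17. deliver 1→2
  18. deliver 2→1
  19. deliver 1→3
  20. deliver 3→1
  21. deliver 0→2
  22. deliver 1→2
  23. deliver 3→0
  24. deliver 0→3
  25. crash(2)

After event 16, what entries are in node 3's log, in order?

e1 timeout(0): 0[cand,b=4,-]
e2 deliver 0→3: 3[foll,b=4,-]
e3 deliver 3→0: ·
e4 deliver 0→2: 2[foll,b=4,-]
e5 deliver 2→0: 0[lead,b=4,-]
e6 deliver 0→1: 1[foll,b=4,-]
e7 deliver 1→0: ·
e8 deliver 0→3: ·
e9 deliver 2→3: ·
e10 deliver 2→1: ·
e11 propose(1,'x'): ·
e12 deliver 1→3: ·
e13 deliver 3→1: ·
e14 deliver 1→2: ·
e15 deliver 2→1: ·
e16 propose(1,'s'): ·

empty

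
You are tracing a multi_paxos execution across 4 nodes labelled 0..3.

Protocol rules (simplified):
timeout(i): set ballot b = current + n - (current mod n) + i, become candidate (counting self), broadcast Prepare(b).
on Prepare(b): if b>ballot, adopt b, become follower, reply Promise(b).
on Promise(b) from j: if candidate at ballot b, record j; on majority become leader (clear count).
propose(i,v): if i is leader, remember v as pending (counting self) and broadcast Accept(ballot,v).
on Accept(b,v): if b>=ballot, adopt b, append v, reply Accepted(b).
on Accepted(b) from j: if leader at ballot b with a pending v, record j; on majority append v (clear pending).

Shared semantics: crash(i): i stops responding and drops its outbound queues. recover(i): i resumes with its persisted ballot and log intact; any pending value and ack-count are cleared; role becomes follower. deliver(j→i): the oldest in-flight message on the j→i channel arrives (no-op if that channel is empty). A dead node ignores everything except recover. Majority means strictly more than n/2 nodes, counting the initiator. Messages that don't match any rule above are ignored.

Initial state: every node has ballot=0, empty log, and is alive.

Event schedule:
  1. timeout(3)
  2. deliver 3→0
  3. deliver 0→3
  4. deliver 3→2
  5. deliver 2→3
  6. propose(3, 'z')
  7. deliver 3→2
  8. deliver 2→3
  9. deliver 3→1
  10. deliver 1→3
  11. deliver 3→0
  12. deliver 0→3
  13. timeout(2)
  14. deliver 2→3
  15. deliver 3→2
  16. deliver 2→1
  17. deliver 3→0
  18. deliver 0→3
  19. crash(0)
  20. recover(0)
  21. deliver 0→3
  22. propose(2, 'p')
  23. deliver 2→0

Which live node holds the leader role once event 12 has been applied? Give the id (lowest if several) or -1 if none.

after 1 — timeout(3): n3:cand/b7/[-]
after 2 — deliver 3→0: n0:foll/b7/[-]
after 3 — deliver 0→3: ·
after 4 — deliver 3→2: n2:foll/b7/[-]
after 5 — deliver 2→3: n3:lead/b7/[-]
after 6 — propose(3,'z'): ·
after 7 — deliver 3→2: n2:foll/b7/[z]
after 8 — deliver 2→3: ·
after 9 — deliver 3→1: n1:foll/b7/[-]
after 10 — deliver 1→3: ·
after 11 — deliver 3→0: n0:foll/b7/[z]
after 12 — deliver 0→3: n3:lead/b7/[z]

3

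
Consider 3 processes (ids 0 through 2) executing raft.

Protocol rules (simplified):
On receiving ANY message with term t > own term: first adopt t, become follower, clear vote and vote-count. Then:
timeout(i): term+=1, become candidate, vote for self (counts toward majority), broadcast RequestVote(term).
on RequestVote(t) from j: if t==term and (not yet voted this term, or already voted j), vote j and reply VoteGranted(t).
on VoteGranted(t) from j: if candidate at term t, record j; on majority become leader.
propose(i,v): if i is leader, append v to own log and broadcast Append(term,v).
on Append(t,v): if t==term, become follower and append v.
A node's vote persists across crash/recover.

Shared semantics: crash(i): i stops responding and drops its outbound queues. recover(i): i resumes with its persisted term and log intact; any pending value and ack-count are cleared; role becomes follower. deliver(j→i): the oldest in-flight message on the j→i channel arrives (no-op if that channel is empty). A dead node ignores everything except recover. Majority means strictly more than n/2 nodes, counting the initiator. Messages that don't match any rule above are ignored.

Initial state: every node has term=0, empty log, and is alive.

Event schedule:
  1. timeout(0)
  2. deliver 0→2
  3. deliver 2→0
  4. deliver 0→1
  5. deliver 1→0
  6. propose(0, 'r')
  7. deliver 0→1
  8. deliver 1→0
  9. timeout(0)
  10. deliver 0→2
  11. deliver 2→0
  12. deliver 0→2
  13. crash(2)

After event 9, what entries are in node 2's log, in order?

step 1 timeout(0): 0={cand,t=1,log=-}
step 2 deliver 0→2: 2={foll,t=1,log=-}
step 3 deliver 2→0: 0={lead,t=1,log=-}
step 4 deliver 0→1: 1={foll,t=1,log=-}
step 5 deliver 1→0: —
step 6 propose(0,'r'): 0={lead,t=1,log=r}
step 7 deliver 0→1: 1={foll,t=1,log=r}
step 8 deliver 1→0: —
step 9 timeout(0): 0={cand,t=2,log=r}

empty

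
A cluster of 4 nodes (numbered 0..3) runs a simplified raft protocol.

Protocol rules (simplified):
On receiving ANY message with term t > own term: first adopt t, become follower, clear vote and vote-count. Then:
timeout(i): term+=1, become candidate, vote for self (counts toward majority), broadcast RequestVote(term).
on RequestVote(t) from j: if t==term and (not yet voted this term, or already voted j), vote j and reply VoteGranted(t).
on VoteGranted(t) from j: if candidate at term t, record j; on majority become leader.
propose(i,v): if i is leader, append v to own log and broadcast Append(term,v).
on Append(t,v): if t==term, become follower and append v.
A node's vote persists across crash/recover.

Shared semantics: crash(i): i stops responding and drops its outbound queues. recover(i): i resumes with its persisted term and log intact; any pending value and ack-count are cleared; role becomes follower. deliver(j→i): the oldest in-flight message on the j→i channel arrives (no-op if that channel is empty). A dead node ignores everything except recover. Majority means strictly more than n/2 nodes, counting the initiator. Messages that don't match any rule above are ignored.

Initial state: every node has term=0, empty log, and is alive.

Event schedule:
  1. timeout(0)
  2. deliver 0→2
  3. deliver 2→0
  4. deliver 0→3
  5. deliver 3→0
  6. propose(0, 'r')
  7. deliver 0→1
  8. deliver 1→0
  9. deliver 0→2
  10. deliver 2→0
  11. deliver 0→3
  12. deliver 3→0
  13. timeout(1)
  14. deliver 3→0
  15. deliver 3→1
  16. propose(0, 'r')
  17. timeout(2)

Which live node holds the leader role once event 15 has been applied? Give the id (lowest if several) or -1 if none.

after 1 — timeout(0): n0:cand/t1/[-]
after 2 — deliver 0→2: n2:foll/t1/[-]
after 3 — deliver 2→0: ·
after 4 — deliver 0→3: n3:foll/t1/[-]
after 5 — deliver 3→0: n0:lead/t1/[-]
after 6 — propose(0,'r'): n0:lead/t1/[r]
after 7 — deliver 0→1: n1:foll/t1/[-]
after 8 — deliver 1→0: ·
after 9 — deliver 0→2: n2:foll/t1/[r]
after 10 — deliver 2→0: ·
after 11 — deliver 0→3: n3:foll/t1/[r]
after 12 — deliver 3→0: ·
after 13 — timeout(1): n1:cand/t2/[-]
after 14 — deliver 3→0: ·
after 15 — deliver 3→1: ·

0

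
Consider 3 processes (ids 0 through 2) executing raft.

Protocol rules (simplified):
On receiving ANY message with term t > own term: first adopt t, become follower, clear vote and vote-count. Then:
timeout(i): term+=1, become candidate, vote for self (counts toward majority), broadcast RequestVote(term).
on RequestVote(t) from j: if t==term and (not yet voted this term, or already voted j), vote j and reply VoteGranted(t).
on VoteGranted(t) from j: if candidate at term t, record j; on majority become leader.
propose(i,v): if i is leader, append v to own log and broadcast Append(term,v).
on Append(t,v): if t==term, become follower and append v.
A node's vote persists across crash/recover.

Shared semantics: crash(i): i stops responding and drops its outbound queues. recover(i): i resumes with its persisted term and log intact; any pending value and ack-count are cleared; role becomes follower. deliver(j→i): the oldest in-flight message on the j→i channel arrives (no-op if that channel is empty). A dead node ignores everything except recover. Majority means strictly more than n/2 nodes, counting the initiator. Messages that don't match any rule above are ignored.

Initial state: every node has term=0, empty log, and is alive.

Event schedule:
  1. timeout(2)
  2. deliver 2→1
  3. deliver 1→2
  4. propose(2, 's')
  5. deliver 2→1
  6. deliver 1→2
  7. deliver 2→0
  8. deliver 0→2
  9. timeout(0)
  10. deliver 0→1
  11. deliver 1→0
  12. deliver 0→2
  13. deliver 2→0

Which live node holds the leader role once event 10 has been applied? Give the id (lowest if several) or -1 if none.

[1] timeout(2) → N2(cand t1 [-])
[2] deliver 2→1 → N1(foll t1 [-])
[3] deliver 1→2 → N2(lead t1 [-])
[4] propose(2,'s') → N2(lead t1 [s])
[5] deliver 2→1 → N1(foll t1 [s])
[6] deliver 1→2 → ∅
[7] deliver 2→0 → N0(foll t1 [-])
[8] deliver 0→2 → ∅
[9] timeout(0) → N0(cand t2 [-])
[10] deliver 0→1 → N1(foll t2 [s])

2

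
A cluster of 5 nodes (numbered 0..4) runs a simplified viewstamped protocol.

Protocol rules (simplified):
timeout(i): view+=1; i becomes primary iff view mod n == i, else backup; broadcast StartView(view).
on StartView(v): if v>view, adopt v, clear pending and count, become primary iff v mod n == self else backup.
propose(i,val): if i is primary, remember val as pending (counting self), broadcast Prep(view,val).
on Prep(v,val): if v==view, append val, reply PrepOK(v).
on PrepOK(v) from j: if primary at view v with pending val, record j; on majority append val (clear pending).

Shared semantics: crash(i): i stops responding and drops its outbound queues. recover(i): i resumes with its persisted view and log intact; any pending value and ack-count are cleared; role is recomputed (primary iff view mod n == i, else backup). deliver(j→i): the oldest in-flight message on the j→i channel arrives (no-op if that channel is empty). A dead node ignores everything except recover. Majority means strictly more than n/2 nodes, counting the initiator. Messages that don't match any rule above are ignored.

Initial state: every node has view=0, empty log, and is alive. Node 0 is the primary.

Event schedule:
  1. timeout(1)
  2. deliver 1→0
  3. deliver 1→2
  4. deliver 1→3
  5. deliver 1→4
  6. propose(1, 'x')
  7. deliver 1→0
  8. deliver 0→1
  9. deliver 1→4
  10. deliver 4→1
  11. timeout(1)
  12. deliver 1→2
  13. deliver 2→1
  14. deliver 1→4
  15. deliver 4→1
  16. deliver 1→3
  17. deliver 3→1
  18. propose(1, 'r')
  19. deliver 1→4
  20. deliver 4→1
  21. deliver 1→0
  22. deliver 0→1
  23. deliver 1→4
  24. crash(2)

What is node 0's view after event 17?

after 1 — timeout(1): n1:prim/v1/[-]
after 2 — deliver 1→0: n0:back/v1/[-]
after 3 — deliver 1→2: n2:back/v1/[-]
after 4 — deliver 1→3: n3:back/v1/[-]
after 5 — deliver 1→4: n4:back/v1/[-]
after 6 — propose(1,'x'): ·
after 7 — deliver 1→0: n0:back/v1/[x]
after 8 — deliver 0→1: ·
after 9 — deliver 1→4: n4:back/v1/[x]
after 10 — deliver 4→1: n1:prim/v1/[x]
after 11 — timeout(1): n1:back/v2/[x]
after 12 — deliver 1→2: n2:back/v1/[x]
after 13 — deliver 2→1: ·
after 14 — deliver 1→4: n4:back/v2/[x]
after 15 — deliver 4→1: ·
after 16 — deliver 1→3: n3:back/v1/[x]
after 17 — deliver 3→1: ·

1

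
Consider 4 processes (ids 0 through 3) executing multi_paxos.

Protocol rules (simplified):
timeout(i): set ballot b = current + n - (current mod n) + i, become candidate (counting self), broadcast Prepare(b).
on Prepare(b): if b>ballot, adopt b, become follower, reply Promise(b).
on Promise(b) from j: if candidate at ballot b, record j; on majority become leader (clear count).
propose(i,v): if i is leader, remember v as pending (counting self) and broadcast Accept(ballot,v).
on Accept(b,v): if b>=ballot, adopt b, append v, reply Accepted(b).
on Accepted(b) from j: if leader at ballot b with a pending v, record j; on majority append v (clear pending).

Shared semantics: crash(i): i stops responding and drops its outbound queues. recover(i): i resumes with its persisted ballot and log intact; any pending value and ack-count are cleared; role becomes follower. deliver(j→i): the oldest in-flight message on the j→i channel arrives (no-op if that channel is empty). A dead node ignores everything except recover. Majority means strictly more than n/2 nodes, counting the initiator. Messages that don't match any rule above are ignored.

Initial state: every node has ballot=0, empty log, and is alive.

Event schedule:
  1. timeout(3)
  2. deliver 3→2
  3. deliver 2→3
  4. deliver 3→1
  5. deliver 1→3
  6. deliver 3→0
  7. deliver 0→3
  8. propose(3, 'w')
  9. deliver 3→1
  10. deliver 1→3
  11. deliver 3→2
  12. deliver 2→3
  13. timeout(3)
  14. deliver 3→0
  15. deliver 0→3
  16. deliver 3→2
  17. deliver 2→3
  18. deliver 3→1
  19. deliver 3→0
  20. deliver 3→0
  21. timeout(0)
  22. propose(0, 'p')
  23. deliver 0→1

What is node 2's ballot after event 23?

11

step 1 timeout(3): 3={cand,b=7,log=-}
step 2 deliver 3→2: 2={foll,b=7,log=-}
step 3 deliver 2→3: —
step 4 deliver 3→1: 1={foll,b=7,log=-}
step 5 deliver 1→3: 3={lead,b=7,log=-}
step 6 deliver 3→0: 0={foll,b=7,log=-}
step 7 deliver 0→3: —
step 8 propose(3,'w'): —
step 9 deliver 3→1: 1={foll,b=7,log=w}
step 10 deliver 1→3: —
step 11 deliver 3→2: 2={foll,b=7,log=w}
step 12 deliver 2→3: 3={lead,b=7,log=w}
step 13 timeout(3): 3={cand,b=11,log=w}
step 14 deliver 3→0: 0={foll,b=7,log=w}
step 15 deliver 0→3: —
step 16 deliver 3→2: 2={foll,b=11,log=w}
step 17 deliver 2→3: —
step 18 deliver 3→1: 1={foll,b=11,log=w}
step 19 deliver 3→0: 0={foll,b=11,log=w}
step 20 deliver 3→0: —
step 21 timeout(0): 0={cand,b=12,log=w}
step 22 propose(0,'p'): —
step 23 deliver 0→1: 1={foll,b=12,log=w}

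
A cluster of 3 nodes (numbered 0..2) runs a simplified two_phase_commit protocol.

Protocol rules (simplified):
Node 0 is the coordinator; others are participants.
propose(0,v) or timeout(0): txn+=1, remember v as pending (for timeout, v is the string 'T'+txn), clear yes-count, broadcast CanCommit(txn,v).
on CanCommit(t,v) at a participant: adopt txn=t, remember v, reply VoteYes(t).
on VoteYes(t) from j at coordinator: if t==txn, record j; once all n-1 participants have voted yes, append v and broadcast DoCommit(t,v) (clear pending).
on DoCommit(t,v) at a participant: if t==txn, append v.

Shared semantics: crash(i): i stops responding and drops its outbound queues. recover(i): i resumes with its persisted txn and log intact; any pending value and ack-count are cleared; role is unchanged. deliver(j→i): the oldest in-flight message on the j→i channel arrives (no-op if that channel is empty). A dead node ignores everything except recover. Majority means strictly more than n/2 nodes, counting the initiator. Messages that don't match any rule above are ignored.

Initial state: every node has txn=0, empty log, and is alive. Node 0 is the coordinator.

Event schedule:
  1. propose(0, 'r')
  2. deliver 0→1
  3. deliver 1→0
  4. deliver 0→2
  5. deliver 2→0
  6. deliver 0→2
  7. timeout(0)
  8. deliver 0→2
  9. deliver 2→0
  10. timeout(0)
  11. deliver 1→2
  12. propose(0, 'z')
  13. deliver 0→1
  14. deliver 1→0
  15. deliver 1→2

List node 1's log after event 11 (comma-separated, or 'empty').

empty

1. propose(0,'r'):  <0:coor t1 ->
2. deliver 0→1:  <1:part t1 ->
3. deliver 1→0:  nop
4. deliver 0→2:  <2:part t1 ->
5. deliver 2→0:  <0:coor t1 r>
6. deliver 0→2:  <2:part t1 r>
7. timeout(0):  <0:coor t2 r>
8. deliver 0→2:  <2:part t2 r>
9. deliver 2→0:  nop
10. timeout(0):  <0:coor t3 r>
11. deliver 1→2:  nop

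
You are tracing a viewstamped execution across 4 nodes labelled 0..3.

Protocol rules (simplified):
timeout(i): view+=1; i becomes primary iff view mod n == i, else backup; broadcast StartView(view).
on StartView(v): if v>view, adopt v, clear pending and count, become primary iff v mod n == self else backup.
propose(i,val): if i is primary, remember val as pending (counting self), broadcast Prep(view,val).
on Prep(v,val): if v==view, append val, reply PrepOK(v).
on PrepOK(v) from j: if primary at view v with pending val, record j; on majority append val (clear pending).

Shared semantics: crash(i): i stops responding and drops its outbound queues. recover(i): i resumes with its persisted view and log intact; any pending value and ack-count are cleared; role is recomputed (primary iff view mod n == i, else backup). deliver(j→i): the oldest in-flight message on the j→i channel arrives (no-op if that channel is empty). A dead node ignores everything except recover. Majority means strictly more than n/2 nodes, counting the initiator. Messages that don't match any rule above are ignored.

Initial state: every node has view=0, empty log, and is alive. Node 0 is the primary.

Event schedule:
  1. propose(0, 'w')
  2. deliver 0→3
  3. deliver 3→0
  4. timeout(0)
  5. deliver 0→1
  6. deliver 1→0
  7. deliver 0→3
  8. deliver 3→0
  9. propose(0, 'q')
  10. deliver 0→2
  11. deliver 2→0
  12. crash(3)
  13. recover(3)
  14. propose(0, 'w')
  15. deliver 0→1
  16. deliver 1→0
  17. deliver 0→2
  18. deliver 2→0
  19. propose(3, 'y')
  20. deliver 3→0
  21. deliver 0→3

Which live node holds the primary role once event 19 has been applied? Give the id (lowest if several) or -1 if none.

step 1 propose(0,'w'): —
step 2 deliver 0→3: 3={back,v=0,log=w}
step 3 deliver 3→0: —
step 4 timeout(0): 0={back,v=1,log=-}
step 5 deliver 0→1: 1={back,v=0,log=w}
step 6 deliver 1→0: —
step 7 deliver 0→3: 3={back,v=1,log=w}
step 8 deliver 3→0: —
step 9 propose(0,'q'): —
step 10 deliver 0→2: 2={back,v=0,log=w}
step 11 deliver 2→0: —
step 12 crash(3): 3={✗back,v=1,log=w}
step 13 recover(3): 3={back,v=1,log=w}
step 14 propose(0,'w'): —
step 15 deliver 0→1: 1={prim,v=1,log=w}
step 16 deliver 1→0: —
step 17 deliver 0→2: 2={back,v=1,log=w}
step 18 deliver 2→0: —
step 19 propose(3,'y'): —

1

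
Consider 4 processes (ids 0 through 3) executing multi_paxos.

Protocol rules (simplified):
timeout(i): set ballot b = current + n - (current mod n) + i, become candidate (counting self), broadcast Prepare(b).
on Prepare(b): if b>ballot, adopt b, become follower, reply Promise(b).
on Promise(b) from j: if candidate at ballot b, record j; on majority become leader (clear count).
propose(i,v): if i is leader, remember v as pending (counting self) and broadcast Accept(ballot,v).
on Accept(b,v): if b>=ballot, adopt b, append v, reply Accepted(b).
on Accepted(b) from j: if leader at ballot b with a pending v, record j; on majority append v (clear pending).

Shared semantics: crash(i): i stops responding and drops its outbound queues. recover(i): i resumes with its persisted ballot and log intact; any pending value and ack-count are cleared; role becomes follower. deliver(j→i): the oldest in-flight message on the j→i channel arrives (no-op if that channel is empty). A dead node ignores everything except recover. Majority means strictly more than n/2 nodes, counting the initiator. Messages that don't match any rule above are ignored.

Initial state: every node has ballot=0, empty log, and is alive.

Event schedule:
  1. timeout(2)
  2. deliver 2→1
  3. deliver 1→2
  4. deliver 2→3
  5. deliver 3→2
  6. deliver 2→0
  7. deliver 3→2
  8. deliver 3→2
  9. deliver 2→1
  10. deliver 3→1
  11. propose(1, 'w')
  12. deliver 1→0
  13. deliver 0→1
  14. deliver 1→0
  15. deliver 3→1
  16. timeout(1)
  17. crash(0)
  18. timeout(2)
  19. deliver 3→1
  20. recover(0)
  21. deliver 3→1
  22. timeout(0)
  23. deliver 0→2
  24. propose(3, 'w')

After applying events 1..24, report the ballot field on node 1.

9

1. timeout(2):  <2:cand b6 ->
2. deliver 2→1:  <1:foll b6 ->
3. deliver 1→2:  nop
4. deliver 2→3:  <3:foll b6 ->
5. deliver 3→2:  <2:lead b6 ->
6. deliver 2→0:  <0:foll b6 ->
7. deliver 3→2:  nop
8. deliver 3→2:  nop
9. deliver 2→1:  nop
10. deliver 3→1:  nop
11. propose(1,'w'):  nop
12. deliver 1→0:  nop
13. deliver 0→1:  nop
14. deliver 1→0:  nop
15. deliver 3→1:  nop
16. timeout(1):  <1:cand b9 ->
17. crash(0):  <0:✗foll b6 ->
18. timeout(2):  <2:cand b10 ->
19. deliver 3→1:  nop
20. recover(0):  <0:foll b6 ->
21. deliver 3→1:  nop
22. timeout(0):  <0:cand b8 ->
23. deliver 0→2:  nop
24. propose(3,'w'):  nop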